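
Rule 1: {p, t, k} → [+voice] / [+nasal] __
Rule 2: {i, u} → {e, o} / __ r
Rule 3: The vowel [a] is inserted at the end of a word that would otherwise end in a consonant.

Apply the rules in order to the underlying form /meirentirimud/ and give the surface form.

meerenderimuda

Rule 1 (post-nasal voicing): /t/ is a voiceless stop immediately after the nasal /n/, so it voices to [d]. /meirentirimud/ → meirendirimud.
Rule 2 (pre-rhotic lowering): /i/ is a high vowel immediately before /r/, so it lowers to [e]. /i/ is a high vowel immediately before /r/, so it lowers to [e]. /meirendirimud/ → meerenderimud.
Rule 3 (final a-epenthesis): the form ends in the consonant /d/, so [a] is inserted word-finally. /meerenderimud/ → meerenderimuda.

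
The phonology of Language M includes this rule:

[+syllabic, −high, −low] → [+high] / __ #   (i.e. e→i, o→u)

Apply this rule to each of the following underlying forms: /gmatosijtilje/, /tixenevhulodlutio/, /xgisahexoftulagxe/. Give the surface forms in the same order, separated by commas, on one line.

/gmatosijtilje/: /e/ is a mid vowel in word-final position, so it raises to [i]. → [gmatosijtilji].
/tixenevhulodlutio/: /o/ is a mid vowel in word-final position, so it raises to [u]. → [tixenevhulodlutiu].
/xgisahexoftulagxe/: /e/ is a mid vowel in word-final position, so it raises to [i]. → [xgisahexoftulagxi].

gmatosijtilji, tixenevhulodlutiu, xgisahexoftulagxi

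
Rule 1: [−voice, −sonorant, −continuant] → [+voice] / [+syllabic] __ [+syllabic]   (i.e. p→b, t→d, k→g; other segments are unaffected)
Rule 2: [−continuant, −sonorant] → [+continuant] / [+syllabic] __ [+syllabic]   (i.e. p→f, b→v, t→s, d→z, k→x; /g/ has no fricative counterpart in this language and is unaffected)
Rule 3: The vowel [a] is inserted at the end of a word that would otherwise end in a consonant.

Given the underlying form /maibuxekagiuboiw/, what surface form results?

Rule 1 (intervocalic voicing): /k/ is a voiceless stop between vowels /e/ and /a/, so it voices to [g]. /maibuxekagiuboiw/ → maibuxegagiuboiw.
Rule 2 (intervocalic spirantization): /b/ is a stop between vowels /i/ and /u/, so it spirantizes to the fricative [v]. /b/ is a stop between vowels /u/ and /o/, so it spirantizes to the fricative [v]. /maibuxegagiuboiw/ → maivuxegagiuvoiw.
Rule 3 (final a-epenthesis): the form ends in the consonant /w/, so [a] is inserted word-finally. /maivuxegagiuvoiw/ → maivuxegagiuvoiwa.

maivuxegagiuvoiwa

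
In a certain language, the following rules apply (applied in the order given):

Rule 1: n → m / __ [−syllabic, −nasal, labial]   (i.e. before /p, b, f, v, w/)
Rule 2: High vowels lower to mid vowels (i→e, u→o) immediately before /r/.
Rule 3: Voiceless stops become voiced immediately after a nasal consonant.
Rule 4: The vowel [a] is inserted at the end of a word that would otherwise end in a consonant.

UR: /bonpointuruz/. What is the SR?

Rule 1 (nasal place assimilation): /n/ precedes the labial consonant /p/, so it assimilates in place to [m]. /bonpointuruz/ → bompointuruz.
Rule 2 (pre-rhotic lowering): /u/ is a high vowel immediately before /r/, so it lowers to [o]. /bompointuruz/ → bompointoruz.
Rule 3 (post-nasal voicing): /p/ is a voiceless stop immediately after the nasal /m/, so it voices to [b]. /t/ is a voiceless stop immediately after the nasal /n/, so it voices to [d]. /bompointoruz/ → bomboindoruz.
Rule 4 (final a-epenthesis): the form ends in the consonant /z/, so [a] is inserted word-finally. /bomboindoruz/ → bomboindoruza.

bomboindoruza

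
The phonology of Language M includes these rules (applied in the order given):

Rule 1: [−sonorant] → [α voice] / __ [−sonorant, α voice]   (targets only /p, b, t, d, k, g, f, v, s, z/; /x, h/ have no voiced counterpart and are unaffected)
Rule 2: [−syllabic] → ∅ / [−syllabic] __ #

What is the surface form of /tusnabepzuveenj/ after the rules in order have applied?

Rule 1 (regressive voicing assimilation): /p/ precedes the voiced obstruent /z/, so it voices to [b] by assimilation. /tusnabepzuveenj/ → tusnabebzuveenj.
Rule 2 (final cluster simplification): /j/ is the second consonant of a word-final cluster /nj/, so it deletes. /tusnabebzuveenj/ → tusnabebzuveen.

tusnabebzuveen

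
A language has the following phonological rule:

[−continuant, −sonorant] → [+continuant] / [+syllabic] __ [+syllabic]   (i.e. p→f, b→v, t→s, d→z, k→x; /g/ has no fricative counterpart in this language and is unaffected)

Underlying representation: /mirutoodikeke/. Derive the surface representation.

/t/ is a stop between vowels /u/ and /o/, so it spirantizes to the fricative [s].
/d/ is a stop between vowels /o/ and /i/, so it spirantizes to the fricative [z].
/k/ is a stop between vowels /i/ and /e/, so it spirantizes to the fricative [x].
/k/ is a stop between vowels /e/ and /e/, so it spirantizes to the fricative [x].
Surface form: [mirusoozixexe].

mirusoozixexe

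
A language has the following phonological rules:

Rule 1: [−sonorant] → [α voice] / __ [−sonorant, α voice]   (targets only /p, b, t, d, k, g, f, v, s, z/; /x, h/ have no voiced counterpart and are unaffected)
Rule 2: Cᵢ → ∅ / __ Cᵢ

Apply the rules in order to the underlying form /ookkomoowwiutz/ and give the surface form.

ookomoowiudz

Rule 1 (regressive voicing assimilation): /t/ precedes the voiced obstruent /z/, so it voices to [d] by assimilation. /ookkomoowwiutz/ → ookkomoowwiudz.
Rule 2 (degemination): /kk/ is a geminate; the first /k/ deletes. /ww/ is a geminate; the first /w/ deletes. /ookkomoowwiudz/ → ookomoowiudz.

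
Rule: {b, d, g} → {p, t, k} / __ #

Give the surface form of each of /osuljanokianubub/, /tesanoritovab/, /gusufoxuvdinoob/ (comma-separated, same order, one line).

osuljanokianubup, tesanoritovap, gusufoxuvdinoop

/osuljanokianubub/: /b/ is a voiced stop in word-final position, so it devoices to [p]. → [osuljanokianubup].
/tesanoritovab/: /b/ is a voiced stop in word-final position, so it devoices to [p]. → [tesanoritovap].
/gusufoxuvdinoob/: /b/ is a voiced stop in word-final position, so it devoices to [p]. → [gusufoxuvdinoop].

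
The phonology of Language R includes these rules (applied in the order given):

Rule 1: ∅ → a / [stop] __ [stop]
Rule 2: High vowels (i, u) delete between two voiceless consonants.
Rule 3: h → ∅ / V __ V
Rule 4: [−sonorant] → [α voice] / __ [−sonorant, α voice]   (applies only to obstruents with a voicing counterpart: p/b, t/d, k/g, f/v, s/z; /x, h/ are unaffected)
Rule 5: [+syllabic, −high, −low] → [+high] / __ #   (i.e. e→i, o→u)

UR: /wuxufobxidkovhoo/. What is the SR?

Rule 1 (stop-cluster a-epenthesis): /d/ and /k/ form a stop–stop cluster, so [a] is inserted between them. /wuxufobxidkovhoo/ → wuxufobxidakovhoo.
Rule 2 (high vowel syncope): /u/ is a high vowel flanked by voiceless consonants /x/ and /f/, so it deletes. /wuxufobxidakovhoo/ → wuxfobxidakovhoo.
Rule 3 (intervocalic h-deletion): no segment meets the environment; /wuxfobxidakovhoo/ is unchanged.
Rule 4 (regressive voicing assimilation): /b/ precedes the voiceless obstruent /x/, so it devoices to [p] by assimilation. /v/ precedes the voiceless obstruent /h/, so it devoices to [f] by assimilation. /wuxfobxidakovhoo/ → wuxfopxidakofhoo.
Rule 5 (final vowel raising): /o/ is a mid vowel in word-final position, so it raises to [u]. /wuxfopxidakofhoo/ → wuxfopxidakofhou.

wuxfopxidakofhou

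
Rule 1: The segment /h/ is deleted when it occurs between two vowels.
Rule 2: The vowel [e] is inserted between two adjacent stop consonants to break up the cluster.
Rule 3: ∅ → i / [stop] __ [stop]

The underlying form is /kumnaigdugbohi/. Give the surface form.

kumnaigedugeboi

Rule 1 (intervocalic h-deletion): /h/ occurs between vowels /o/ and /i/, so it deletes. /kumnaigdugbohi/ → kumnaigdugboi.
Rule 2 (stop-cluster e-epenthesis): /g/ and /d/ form a stop–stop cluster, so [e] is inserted between them. /g/ and /b/ form a stop–stop cluster, so [e] is inserted between them. /kumnaigdugboi/ → kumnaigedugeboi.
Rule 3 (stop-cluster i-epenthesis): no segment meets the environment; /kumnaigedugeboi/ is unchanged.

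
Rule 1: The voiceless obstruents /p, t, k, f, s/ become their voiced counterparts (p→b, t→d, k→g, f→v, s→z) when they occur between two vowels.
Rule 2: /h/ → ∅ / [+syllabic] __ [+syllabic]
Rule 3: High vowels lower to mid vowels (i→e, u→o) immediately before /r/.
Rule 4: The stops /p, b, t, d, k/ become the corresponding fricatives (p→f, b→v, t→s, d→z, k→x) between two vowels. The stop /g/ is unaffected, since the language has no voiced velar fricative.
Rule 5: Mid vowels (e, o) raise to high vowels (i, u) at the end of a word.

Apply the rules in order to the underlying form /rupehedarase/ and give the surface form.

Rule 1 (intervocalic voicing): /p/ is a voiceless obstruent between vowels /u/ and /e/, so it voices to [b]. /s/ is a voiceless obstruent between vowels /a/ and /e/, so it voices to [z]. /rupehedarase/ → rubehedaraze.
Rule 2 (intervocalic h-deletion): /h/ occurs between vowels /e/ and /e/, so it deletes. /rubehedaraze/ → rubeedaraze.
Rule 3 (pre-rhotic lowering): no segment meets the environment; /rubeedaraze/ is unchanged.
Rule 4 (intervocalic spirantization): /b/ is a stop between vowels /u/ and /e/, so it spirantizes to the fricative [v]. /d/ is a stop between vowels /e/ and /a/, so it spirantizes to the fricative [z]. /rubeedaraze/ → ruveezaraze.
Rule 5 (final vowel raising): /e/ is a mid vowel in word-final position, so it raises to [i]. /ruveezaraze/ → ruveezarazi.

ruveezarazi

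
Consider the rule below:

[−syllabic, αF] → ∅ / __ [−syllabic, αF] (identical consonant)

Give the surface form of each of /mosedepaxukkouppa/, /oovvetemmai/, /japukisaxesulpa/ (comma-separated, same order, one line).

/mosedepaxukkouppa/: /kk/ is a geminate; the first /k/ deletes. /pp/ is a geminate; the first /p/ deletes. → [mosedepaxukoupa].
/oovvetemmai/: /vv/ is a geminate; the first /v/ deletes. /mm/ is a geminate; the first /m/ deletes. → [oovetemai].
/japukisaxesulpa/: the rule's environment is not met; surfaces unchanged as [japukisaxesulpa].

mosedepaxukoupa, oovetemai, japukisaxesulpa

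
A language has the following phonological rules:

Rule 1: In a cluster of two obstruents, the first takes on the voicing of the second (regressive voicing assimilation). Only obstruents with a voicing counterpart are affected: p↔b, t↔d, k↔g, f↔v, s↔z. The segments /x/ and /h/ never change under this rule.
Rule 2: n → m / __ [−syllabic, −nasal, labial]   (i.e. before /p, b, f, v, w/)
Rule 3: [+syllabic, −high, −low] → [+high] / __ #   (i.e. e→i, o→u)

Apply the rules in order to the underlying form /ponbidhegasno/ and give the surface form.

pombithegasnu

Rule 1 (regressive voicing assimilation): /d/ precedes the voiceless obstruent /h/, so it devoices to [t] by assimilation. /ponbidhegasno/ → ponbithegasno.
Rule 2 (nasal place assimilation): /n/ precedes the labial consonant /b/, so it assimilates in place to [m]. /ponbithegasno/ → pombithegasno.
Rule 3 (final vowel raising): /o/ is a mid vowel in word-final position, so it raises to [u]. /pombithegasno/ → pombithegasnu.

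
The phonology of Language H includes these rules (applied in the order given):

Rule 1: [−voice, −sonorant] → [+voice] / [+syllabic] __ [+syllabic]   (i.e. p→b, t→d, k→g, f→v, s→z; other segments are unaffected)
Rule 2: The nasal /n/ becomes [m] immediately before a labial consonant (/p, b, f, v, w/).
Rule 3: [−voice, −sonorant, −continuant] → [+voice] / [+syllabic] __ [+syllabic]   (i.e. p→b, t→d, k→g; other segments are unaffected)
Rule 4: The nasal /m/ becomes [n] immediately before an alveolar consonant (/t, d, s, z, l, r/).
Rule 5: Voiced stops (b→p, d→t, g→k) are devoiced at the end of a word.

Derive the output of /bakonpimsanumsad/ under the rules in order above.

bagompinsanunsat

Rule 1 (intervocalic voicing): /k/ is a voiceless obstruent between vowels /a/ and /o/, so it voices to [g]. /bakonpimsanumsad/ → bagonpimsanumsad.
Rule 2 (nasal place assimilation): /n/ precedes the labial consonant /p/, so it assimilates in place to [m]. /bagonpimsanumsad/ → bagompimsanumsad.
Rule 3 (intervocalic voicing): no segment meets the environment; /bagompimsanumsad/ is unchanged.
Rule 4 (nasal place assimilation): /m/ precedes the alveolar consonant /s/, so it assimilates in place to [n]. /m/ precedes the alveolar consonant /s/, so it assimilates in place to [n]. /bagompimsanumsad/ → bagompinsanunsad.
Rule 5 (final devoicing): /d/ is a voiced stop in word-final position, so it devoices to [t]. /bagompinsanunsad/ → bagompinsanunsat.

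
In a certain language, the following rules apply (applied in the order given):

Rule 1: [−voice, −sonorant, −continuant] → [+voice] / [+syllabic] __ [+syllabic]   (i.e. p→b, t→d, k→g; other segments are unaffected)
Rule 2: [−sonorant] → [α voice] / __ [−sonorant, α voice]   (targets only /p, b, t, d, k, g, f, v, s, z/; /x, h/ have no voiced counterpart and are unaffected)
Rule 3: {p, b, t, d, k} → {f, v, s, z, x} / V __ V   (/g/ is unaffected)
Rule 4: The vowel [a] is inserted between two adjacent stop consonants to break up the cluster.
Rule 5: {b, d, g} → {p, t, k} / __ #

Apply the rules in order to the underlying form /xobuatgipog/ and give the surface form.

xovuadagivok

Rule 1 (intervocalic voicing): /p/ is a voiceless stop between vowels /i/ and /o/, so it voices to [b]. /xobuatgipog/ → xobuatgibog.
Rule 2 (regressive voicing assimilation): /t/ precedes the voiced obstruent /g/, so it voices to [d] by assimilation. /xobuatgibog/ → xobuadgibog.
Rule 3 (intervocalic spirantization): /b/ is a stop between vowels /o/ and /u/, so it spirantizes to the fricative [v]. /b/ is a stop between vowels /i/ and /o/, so it spirantizes to the fricative [v]. /xobuadgibog/ → xovuadgivog.
Rule 4 (stop-cluster a-epenthesis): /d/ and /g/ form a stop–stop cluster, so [a] is inserted between them. /xovuadgivog/ → xovuadagivog.
Rule 5 (final devoicing): /g/ is a voiced stop in word-final position, so it devoices to [k]. /xovuadagivog/ → xovuadagivok.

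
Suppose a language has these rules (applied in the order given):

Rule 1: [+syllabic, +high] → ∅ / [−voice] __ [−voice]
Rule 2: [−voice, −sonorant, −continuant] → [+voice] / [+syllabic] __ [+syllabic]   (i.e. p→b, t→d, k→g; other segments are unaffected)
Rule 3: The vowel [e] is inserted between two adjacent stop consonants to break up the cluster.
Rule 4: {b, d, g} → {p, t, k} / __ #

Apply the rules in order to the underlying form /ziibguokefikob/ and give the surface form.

Rule 1 (high vowel syncope): /i/ is a high vowel flanked by voiceless consonants /f/ and /k/, so it deletes. /ziibguokefikob/ → ziibguokefkob.
Rule 2 (intervocalic voicing): /k/ is a voiceless stop between vowels /o/ and /e/, so it voices to [g]. /ziibguokefkob/ → ziibguogefkob.
Rule 3 (stop-cluster e-epenthesis): /b/ and /g/ form a stop–stop cluster, so [e] is inserted between them. /ziibguogefkob/ → ziibeguogefkob.
Rule 4 (final devoicing): /b/ is a voiced stop in word-final position, so it devoices to [p]. /ziibeguogefkob/ → ziibeguogefkop.

ziibeguogefkop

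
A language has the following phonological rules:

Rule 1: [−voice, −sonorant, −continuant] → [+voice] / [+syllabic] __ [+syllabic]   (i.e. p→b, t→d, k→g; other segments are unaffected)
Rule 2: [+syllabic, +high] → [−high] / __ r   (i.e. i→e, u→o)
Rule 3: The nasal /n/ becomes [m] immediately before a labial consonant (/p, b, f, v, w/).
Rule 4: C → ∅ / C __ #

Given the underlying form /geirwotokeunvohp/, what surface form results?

Rule 1 (intervocalic voicing): /t/ is a voiceless stop between vowels /o/ and /o/, so it voices to [d]. /k/ is a voiceless stop between vowels /o/ and /e/, so it voices to [g]. /geirwotokeunvohp/ → geirwodogeunvohp.
Rule 2 (pre-rhotic lowering): /i/ is a high vowel immediately before /r/, so it lowers to [e]. /geirwodogeunvohp/ → geerwodogeunvohp.
Rule 3 (nasal place assimilation): /n/ precedes the labial consonant /v/, so it assimilates in place to [m]. /geerwodogeunvohp/ → geerwodogeumvohp.
Rule 4 (final cluster simplification): /p/ is the second consonant of a word-final cluster /hp/, so it deletes. /geerwodogeumvohp/ → geerwodogeumvoh.

geerwodogeumvoh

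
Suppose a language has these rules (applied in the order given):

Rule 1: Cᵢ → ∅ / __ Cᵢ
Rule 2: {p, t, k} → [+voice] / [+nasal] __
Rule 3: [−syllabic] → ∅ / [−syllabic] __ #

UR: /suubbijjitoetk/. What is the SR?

Rule 1 (degemination): /bb/ is a geminate; the first /b/ deletes. /jj/ is a geminate; the first /j/ deletes. /suubbijjitoetk/ → suubijitoetk.
Rule 2 (post-nasal voicing): no segment meets the environment; /suubijitoetk/ is unchanged.
Rule 3 (final cluster simplification): /k/ is the second consonant of a word-final cluster /tk/, so it deletes. /suubijitoetk/ → suubijitoet.

suubijitoet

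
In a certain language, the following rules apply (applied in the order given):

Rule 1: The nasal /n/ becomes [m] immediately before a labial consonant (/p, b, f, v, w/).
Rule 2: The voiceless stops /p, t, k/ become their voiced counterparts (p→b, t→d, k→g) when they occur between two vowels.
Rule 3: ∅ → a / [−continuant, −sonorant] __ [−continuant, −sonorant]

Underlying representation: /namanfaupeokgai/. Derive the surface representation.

Rule 1 (nasal place assimilation): /n/ precedes the labial consonant /f/, so it assimilates in place to [m]. /namanfaupeokgai/ → namamfaupeokgai.
Rule 2 (intervocalic voicing): /p/ is a voiceless stop between vowels /u/ and /e/, so it voices to [b]. /namamfaupeokgai/ → namamfaubeokgai.
Rule 3 (stop-cluster a-epenthesis): /k/ and /g/ form a stop–stop cluster, so [a] is inserted between them. /namamfaubeokgai/ → namamfaubeokagai.

namamfaubeokagai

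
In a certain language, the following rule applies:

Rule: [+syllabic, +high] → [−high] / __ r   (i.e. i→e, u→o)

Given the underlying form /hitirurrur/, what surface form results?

/i/ is a high vowel immediately before /r/, so it lowers to [e].
/u/ is a high vowel immediately before /r/, so it lowers to [o].
/u/ is a high vowel immediately before /r/, so it lowers to [o].
Surface form: [hiterorror].

hiterorror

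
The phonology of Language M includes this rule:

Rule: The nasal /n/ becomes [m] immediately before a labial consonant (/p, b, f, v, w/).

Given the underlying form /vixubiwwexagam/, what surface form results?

vixubiwwexagam

No segment of /vixubiwwexagam/ meets the structural description of the rule, so the form surfaces unchanged.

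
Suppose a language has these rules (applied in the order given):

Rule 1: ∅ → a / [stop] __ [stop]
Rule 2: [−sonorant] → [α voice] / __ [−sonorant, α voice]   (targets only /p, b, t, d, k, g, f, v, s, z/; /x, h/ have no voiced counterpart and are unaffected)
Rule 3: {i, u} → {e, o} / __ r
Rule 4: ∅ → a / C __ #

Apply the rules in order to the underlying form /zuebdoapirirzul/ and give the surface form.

Rule 1 (stop-cluster a-epenthesis): /b/ and /d/ form a stop–stop cluster, so [a] is inserted between them. /zuebdoapirirzul/ → zuebadoapirirzul.
Rule 2 (regressive voicing assimilation): no segment meets the environment; /zuebadoapirirzul/ is unchanged.
Rule 3 (pre-rhotic lowering): /i/ is a high vowel immediately before /r/, so it lowers to [e]. /i/ is a high vowel immediately before /r/, so it lowers to [e]. /zuebadoapirirzul/ → zuebadoapererzul.
Rule 4 (final a-epenthesis): the form ends in the consonant /l/, so [a] is inserted word-finally. /zuebadoapererzul/ → zuebadoapererzula.

zuebadoapererzula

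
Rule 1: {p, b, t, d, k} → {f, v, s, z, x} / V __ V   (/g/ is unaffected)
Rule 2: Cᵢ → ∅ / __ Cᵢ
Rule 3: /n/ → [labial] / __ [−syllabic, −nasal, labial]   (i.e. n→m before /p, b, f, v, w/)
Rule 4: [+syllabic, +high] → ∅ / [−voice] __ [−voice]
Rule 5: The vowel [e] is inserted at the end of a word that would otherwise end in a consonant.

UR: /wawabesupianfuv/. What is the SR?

Rule 1 (intervocalic spirantization): /b/ is a stop between vowels /a/ and /e/, so it spirantizes to the fricative [v]. /p/ is a stop between vowels /u/ and /i/, so it spirantizes to the fricative [f]. /wawabesupianfuv/ → wawavesufianfuv.
Rule 2 (degemination): no segment meets the environment; /wawavesufianfuv/ is unchanged.
Rule 3 (nasal place assimilation): /n/ precedes the labial consonant /f/, so it assimilates in place to [m]. /wawavesufianfuv/ → wawavesufiamfuv.
Rule 4 (high vowel syncope): /u/ is a high vowel flanked by voiceless consonants /s/ and /f/, so it deletes. /wawavesufiamfuv/ → wawavesfiamfuv.
Rule 5 (final e-epenthesis): the form ends in the consonant /v/, so [e] is inserted word-finally. /wawavesfiamfuv/ → wawavesfiamfuve.

wawavesfiamfuve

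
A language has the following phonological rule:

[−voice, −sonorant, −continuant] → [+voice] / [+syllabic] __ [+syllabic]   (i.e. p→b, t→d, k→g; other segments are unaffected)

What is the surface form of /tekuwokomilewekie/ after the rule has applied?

teguwogomilewegie

/k/ is a voiceless stop between vowels /e/ and /u/, so it voices to [g].
/k/ is a voiceless stop between vowels /o/ and /o/, so it voices to [g].
/k/ is a voiceless stop between vowels /e/ and /i/, so it voices to [g].
Surface form: [teguwogomilewegie].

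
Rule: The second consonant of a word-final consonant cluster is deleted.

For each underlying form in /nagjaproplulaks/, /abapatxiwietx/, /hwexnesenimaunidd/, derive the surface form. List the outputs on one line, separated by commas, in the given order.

/nagjaproplulaks/: /s/ is the second consonant of a word-final cluster /ks/, so it deletes. → [nagjaproplulak].
/abapatxiwietx/: /x/ is the second consonant of a word-final cluster /tx/, so it deletes. → [abapatxiwiet].
/hwexnesenimaunidd/: /d/ is the second consonant of a word-final cluster /dd/, so it deletes. → [hwexnesenimaunid].

nagjaproplulak, abapatxiwiet, hwexnesenimaunid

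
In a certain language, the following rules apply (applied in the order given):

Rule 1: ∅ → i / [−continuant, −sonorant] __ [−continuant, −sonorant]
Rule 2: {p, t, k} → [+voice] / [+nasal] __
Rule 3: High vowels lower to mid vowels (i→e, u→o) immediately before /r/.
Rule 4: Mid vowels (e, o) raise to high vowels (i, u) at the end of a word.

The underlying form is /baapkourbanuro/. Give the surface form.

baapikoorbanoru

Rule 1 (stop-cluster i-epenthesis): /p/ and /k/ form a stop–stop cluster, so [i] is inserted between them. /baapkourbanuro/ → baapikourbanuro.
Rule 2 (post-nasal voicing): no segment meets the environment; /baapikourbanuro/ is unchanged.
Rule 3 (pre-rhotic lowering): /u/ is a high vowel immediately before /r/, so it lowers to [o]. /u/ is a high vowel immediately before /r/, so it lowers to [o]. /baapikourbanuro/ → baapikoorbanoro.
Rule 4 (final vowel raising): /o/ is a mid vowel in word-final position, so it raises to [u]. /baapikoorbanoro/ → baapikoorbanoru.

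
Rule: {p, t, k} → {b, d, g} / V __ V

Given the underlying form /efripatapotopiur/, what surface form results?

/p/ is a voiceless stop between vowels /i/ and /a/, so it voices to [b].
/t/ is a voiceless stop between vowels /a/ and /a/, so it voices to [d].
/p/ is a voiceless stop between vowels /a/ and /o/, so it voices to [b].
/t/ is a voiceless stop between vowels /o/ and /o/, so it voices to [d].
/p/ is a voiceless stop between vowels /o/ and /i/, so it voices to [b].
Surface form: [efribadabodobiur].

efribadabodobiur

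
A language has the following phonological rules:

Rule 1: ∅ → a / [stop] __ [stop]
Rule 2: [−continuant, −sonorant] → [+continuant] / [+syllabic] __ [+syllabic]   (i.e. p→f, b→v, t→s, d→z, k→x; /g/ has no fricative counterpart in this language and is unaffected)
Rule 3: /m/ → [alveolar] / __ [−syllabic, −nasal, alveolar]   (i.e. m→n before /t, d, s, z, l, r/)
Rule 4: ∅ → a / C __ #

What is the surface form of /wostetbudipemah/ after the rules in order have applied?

Rule 1 (stop-cluster a-epenthesis): /t/ and /b/ form a stop–stop cluster, so [a] is inserted between them. /wostetbudipemah/ → wostetabudipemah.
Rule 2 (intervocalic spirantization): /t/ is a stop between vowels /e/ and /a/, so it spirantizes to the fricative [s]. /b/ is a stop between vowels /a/ and /u/, so it spirantizes to the fricative [v]. /d/ is a stop between vowels /u/ and /i/, so it spirantizes to the fricative [z]. /p/ is a stop between vowels /i/ and /e/, so it spirantizes to the fricative [f]. /wostetabudipemah/ → wostesavuzifemah.
Rule 3 (nasal place assimilation): no segment meets the environment; /wostesavuzifemah/ is unchanged.
Rule 4 (final a-epenthesis): the form ends in the consonant /h/, so [a] is inserted word-finally. /wostesavuzifemah/ → wostesavuzifemaha.

wostesavuzifemaha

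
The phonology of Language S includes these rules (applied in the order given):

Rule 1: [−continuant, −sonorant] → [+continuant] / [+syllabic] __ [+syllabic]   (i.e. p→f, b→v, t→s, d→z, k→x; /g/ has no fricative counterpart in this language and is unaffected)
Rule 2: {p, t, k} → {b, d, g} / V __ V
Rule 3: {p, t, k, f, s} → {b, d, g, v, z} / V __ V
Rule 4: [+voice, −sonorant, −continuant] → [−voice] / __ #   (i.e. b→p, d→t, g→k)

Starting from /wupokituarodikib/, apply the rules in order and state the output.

wuvoxizuarozixip

Rule 1 (intervocalic spirantization): /p/ is a stop between vowels /u/ and /o/, so it spirantizes to the fricative [f]. /k/ is a stop between vowels /o/ and /i/, so it spirantizes to the fricative [x]. /t/ is a stop between vowels /i/ and /u/, so it spirantizes to the fricative [s]. /d/ is a stop between vowels /o/ and /i/, so it spirantizes to the fricative [z]. /k/ is a stop between vowels /i/ and /i/, so it spirantizes to the fricative [x]. /wupokituarodikib/ → wufoxisuarozixib.
Rule 2 (intervocalic voicing): no segment meets the environment; /wufoxisuarozixib/ is unchanged.
Rule 3 (intervocalic voicing): /f/ is a voiceless obstruent between vowels /u/ and /o/, so it voices to [v]. /s/ is a voiceless obstruent between vowels /i/ and /u/, so it voices to [z]. /wufoxisuarozixib/ → wuvoxizuarozixib.
Rule 4 (final devoicing): /b/ is a voiced stop in word-final position, so it devoices to [p]. /wuvoxizuarozixib/ → wuvoxizuarozixip.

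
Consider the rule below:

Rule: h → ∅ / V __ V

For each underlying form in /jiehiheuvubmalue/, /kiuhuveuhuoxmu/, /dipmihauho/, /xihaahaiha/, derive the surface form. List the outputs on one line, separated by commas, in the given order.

jieieuvubmalue, kiuuveuuoxmu, dipmiauo, xiaaaia

/jiehiheuvubmalue/: /h/ occurs between vowels /e/ and /i/, so it deletes. /h/ occurs between vowels /i/ and /e/, so it deletes. → [jieieuvubmalue].
/kiuhuveuhuoxmu/: /h/ occurs between vowels /u/ and /u/, so it deletes. /h/ occurs between vowels /u/ and /u/, so it deletes. → [kiuuveuuoxmu].
/dipmihauho/: /h/ occurs between vowels /i/ and /a/, so it deletes. /h/ occurs between vowels /u/ and /o/, so it deletes. → [dipmiauo].
/xihaahaiha/: /h/ occurs between vowels /i/ and /a/, so it deletes. /h/ occurs between vowels /a/ and /a/, so it deletes. /h/ occurs between vowels /i/ and /a/, so it deletes. → [xiaaaia].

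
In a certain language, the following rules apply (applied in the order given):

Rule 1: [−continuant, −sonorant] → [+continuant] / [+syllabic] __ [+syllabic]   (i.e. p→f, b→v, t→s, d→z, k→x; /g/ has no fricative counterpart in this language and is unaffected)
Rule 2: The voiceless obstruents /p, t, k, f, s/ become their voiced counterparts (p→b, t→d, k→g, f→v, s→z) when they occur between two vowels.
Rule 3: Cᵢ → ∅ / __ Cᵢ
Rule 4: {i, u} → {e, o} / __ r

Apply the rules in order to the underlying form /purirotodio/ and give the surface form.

Rule 1 (intervocalic spirantization): /t/ is a stop between vowels /o/ and /o/, so it spirantizes to the fricative [s]. /d/ is a stop between vowels /o/ and /i/, so it spirantizes to the fricative [z]. /purirotodio/ → purirosozio.
Rule 2 (intervocalic voicing): /s/ is a voiceless obstruent between vowels /o/ and /o/, so it voices to [z]. /purirosozio/ → purirozozio.
Rule 3 (degemination): no segment meets the environment; /purirozozio/ is unchanged.
Rule 4 (pre-rhotic lowering): /u/ is a high vowel immediately before /r/, so it lowers to [o]. /i/ is a high vowel immediately before /r/, so it lowers to [e]. /purirozozio/ → porerozozio.

porerozozio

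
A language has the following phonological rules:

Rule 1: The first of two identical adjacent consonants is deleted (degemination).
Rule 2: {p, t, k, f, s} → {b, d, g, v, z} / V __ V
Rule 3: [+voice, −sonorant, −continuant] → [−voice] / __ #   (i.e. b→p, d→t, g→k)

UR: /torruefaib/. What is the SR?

Rule 1 (degemination): /rr/ is a geminate; the first /r/ deletes. /torruefaib/ → toruefaib.
Rule 2 (intervocalic voicing): /f/ is a voiceless obstruent between vowels /e/ and /a/, so it voices to [v]. /toruefaib/ → toruevaib.
Rule 3 (final devoicing): /b/ is a voiced stop in word-final position, so it devoices to [p]. /toruevaib/ → toruevaip.

toruevaip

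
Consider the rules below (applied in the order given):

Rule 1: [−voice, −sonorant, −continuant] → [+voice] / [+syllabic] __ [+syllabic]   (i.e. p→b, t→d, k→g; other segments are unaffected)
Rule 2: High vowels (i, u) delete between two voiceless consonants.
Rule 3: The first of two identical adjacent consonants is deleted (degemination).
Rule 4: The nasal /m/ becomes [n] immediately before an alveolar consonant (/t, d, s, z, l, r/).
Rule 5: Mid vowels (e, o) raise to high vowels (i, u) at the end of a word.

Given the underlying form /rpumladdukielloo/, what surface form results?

Rule 1 (intervocalic voicing): /k/ is a voiceless stop between vowels /u/ and /i/, so it voices to [g]. /rpumladdukielloo/ → rpumladdugielloo.
Rule 2 (high vowel syncope): no segment meets the environment; /rpumladdugielloo/ is unchanged.
Rule 3 (degemination): /dd/ is a geminate; the first /d/ deletes. /ll/ is a geminate; the first /l/ deletes. /rpumladdugielloo/ → rpumladugieloo.
Rule 4 (nasal place assimilation): /m/ precedes the alveolar consonant /l/, so it assimilates in place to [n]. /rpumladugieloo/ → rpunladugieloo.
Rule 5 (final vowel raising): /o/ is a mid vowel in word-final position, so it raises to [u]. /rpunladugieloo/ → rpunladugielou.

rpunladugielou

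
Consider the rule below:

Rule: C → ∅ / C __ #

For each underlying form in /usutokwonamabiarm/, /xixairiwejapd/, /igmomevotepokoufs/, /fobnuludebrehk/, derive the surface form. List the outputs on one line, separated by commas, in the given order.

/usutokwonamabiarm/: /m/ is the second consonant of a word-final cluster /rm/, so it deletes. → [usutokwonamabiar].
/xixairiwejapd/: /d/ is the second consonant of a word-final cluster /pd/, so it deletes. → [xixairiwejap].
/igmomevotepokoufs/: /s/ is the second consonant of a word-final cluster /fs/, so it deletes. → [igmomevotepokouf].
/fobnuludebrehk/: /k/ is the second consonant of a word-final cluster /hk/, so it deletes. → [fobnuludebreh].

usutokwonamabiar, xixairiwejap, igmomevotepokouf, fobnuludebreh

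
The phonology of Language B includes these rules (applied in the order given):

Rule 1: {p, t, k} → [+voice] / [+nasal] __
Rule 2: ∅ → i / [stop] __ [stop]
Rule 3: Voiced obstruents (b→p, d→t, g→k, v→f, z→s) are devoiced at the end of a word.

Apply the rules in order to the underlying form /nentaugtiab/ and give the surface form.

nendaugitiap

Rule 1 (post-nasal voicing): /t/ is a voiceless stop immediately after the nasal /n/, so it voices to [d]. /nentaugtiab/ → nendaugtiab.
Rule 2 (stop-cluster i-epenthesis): /g/ and /t/ form a stop–stop cluster, so [i] is inserted between them. /nendaugtiab/ → nendaugitiab.
Rule 3 (final devoicing): /b/ is a voiced obstruent in word-final position, so it devoices to [p]. /nendaugitiab/ → nendaugitiap.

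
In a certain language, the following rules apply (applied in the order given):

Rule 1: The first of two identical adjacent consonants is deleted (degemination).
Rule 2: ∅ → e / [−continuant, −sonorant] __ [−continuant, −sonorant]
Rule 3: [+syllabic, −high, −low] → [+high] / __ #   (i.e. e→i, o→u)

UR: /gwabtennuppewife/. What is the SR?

gwabetenupewifi

Rule 1 (degemination): /nn/ is a geminate; the first /n/ deletes. /pp/ is a geminate; the first /p/ deletes. /gwabtennuppewife/ → gwabtenupewife.
Rule 2 (stop-cluster e-epenthesis): /b/ and /t/ form a stop–stop cluster, so [e] is inserted between them. /gwabtenupewife/ → gwabetenupewife.
Rule 3 (final vowel raising): /e/ is a mid vowel in word-final position, so it raises to [i]. /gwabetenupewife/ → gwabetenupewifi.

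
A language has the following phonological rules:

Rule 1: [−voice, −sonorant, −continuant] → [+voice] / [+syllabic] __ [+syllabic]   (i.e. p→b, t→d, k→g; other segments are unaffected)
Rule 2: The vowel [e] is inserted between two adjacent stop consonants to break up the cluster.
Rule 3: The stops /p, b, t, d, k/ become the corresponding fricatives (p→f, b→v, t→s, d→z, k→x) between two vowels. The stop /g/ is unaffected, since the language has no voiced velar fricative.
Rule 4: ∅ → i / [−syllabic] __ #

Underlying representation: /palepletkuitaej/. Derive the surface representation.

Rule 1 (intervocalic voicing): /t/ is a voiceless stop between vowels /i/ and /a/, so it voices to [d]. /palepletkuitaej/ → palepletkuidaej.
Rule 2 (stop-cluster e-epenthesis): /t/ and /k/ form a stop–stop cluster, so [e] is inserted between them. /palepletkuidaej/ → palepletekuidaej.
Rule 3 (intervocalic spirantization): /t/ is a stop between vowels /e/ and /e/, so it spirantizes to the fricative [s]. /k/ is a stop between vowels /e/ and /u/, so it spirantizes to the fricative [x]. /d/ is a stop between vowels /i/ and /a/, so it spirantizes to the fricative [z]. /palepletekuidaej/ → paleplesexuizaej.
Rule 4 (final i-epenthesis): the form ends in the consonant /j/, so [i] is inserted word-finally. /paleplesexuizaej/ → paleplesexuizaeji.

paleplesexuizaeji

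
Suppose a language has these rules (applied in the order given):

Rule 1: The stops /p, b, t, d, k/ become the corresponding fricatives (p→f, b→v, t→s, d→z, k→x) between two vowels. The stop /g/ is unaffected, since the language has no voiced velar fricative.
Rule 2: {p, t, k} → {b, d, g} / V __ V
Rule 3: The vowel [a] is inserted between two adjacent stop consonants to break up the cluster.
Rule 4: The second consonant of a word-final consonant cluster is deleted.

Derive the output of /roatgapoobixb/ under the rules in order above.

Rule 1 (intervocalic spirantization): /p/ is a stop between vowels /a/ and /o/, so it spirantizes to the fricative [f]. /b/ is a stop between vowels /o/ and /i/, so it spirantizes to the fricative [v]. /roatgapoobixb/ → roatgafoovixb.
Rule 2 (intervocalic voicing): no segment meets the environment; /roatgafoovixb/ is unchanged.
Rule 3 (stop-cluster a-epenthesis): /t/ and /g/ form a stop–stop cluster, so [a] is inserted between them. /roatgafoovixb/ → roatagafoovixb.
Rule 4 (final cluster simplification): /b/ is the second consonant of a word-final cluster /xb/, so it deletes. /roatagafoovixb/ → roatagafoovix.

roatagafoovix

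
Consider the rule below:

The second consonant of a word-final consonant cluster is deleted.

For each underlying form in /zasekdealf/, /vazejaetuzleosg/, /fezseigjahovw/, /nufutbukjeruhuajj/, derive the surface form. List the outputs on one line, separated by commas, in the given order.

zasekdeal, vazejaetuzleos, fezseigjahov, nufutbukjeruhuaj

/zasekdealf/: /f/ is the second consonant of a word-final cluster /lf/, so it deletes. → [zasekdeal].
/vazejaetuzleosg/: /g/ is the second consonant of a word-final cluster /sg/, so it deletes. → [vazejaetuzleos].
/fezseigjahovw/: /w/ is the second consonant of a word-final cluster /vw/, so it deletes. → [fezseigjahov].
/nufutbukjeruhuajj/: /j/ is the second consonant of a word-final cluster /jj/, so it deletes. → [nufutbukjeruhuaj].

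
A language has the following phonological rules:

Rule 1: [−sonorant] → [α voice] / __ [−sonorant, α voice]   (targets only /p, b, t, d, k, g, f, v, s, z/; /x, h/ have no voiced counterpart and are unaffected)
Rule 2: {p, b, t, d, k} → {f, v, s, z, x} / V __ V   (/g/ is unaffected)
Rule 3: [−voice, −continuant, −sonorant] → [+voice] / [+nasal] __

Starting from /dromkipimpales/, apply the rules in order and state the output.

dromgifimbales

Rule 1 (regressive voicing assimilation): no segment meets the environment; /dromkipimpales/ is unchanged.
Rule 2 (intervocalic spirantization): /p/ is a stop between vowels /i/ and /i/, so it spirantizes to the fricative [f]. /dromkipimpales/ → dromkifimpales.
Rule 3 (post-nasal voicing): /k/ is a voiceless stop immediately after the nasal /m/, so it voices to [g]. /p/ is a voiceless stop immediately after the nasal /m/, so it voices to [b]. /dromkifimpales/ → dromgifimbales.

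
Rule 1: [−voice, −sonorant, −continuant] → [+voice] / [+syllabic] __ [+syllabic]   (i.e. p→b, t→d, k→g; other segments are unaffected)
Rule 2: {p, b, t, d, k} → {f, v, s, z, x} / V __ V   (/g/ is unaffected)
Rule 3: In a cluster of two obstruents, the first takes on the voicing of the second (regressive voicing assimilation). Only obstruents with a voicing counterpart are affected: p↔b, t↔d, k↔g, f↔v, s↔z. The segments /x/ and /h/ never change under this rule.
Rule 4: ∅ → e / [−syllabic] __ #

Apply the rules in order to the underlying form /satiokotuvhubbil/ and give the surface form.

saziogozufhubbile

Rule 1 (intervocalic voicing): /t/ is a voiceless stop between vowels /a/ and /i/, so it voices to [d]. /k/ is a voiceless stop between vowels /o/ and /o/, so it voices to [g]. /t/ is a voiceless stop between vowels /o/ and /u/, so it voices to [d]. /satiokotuvhubbil/ → sadiogoduvhubbil.
Rule 2 (intervocalic spirantization): /d/ is a stop between vowels /a/ and /i/, so it spirantizes to the fricative [z]. /d/ is a stop between vowels /o/ and /u/, so it spirantizes to the fricative [z]. /sadiogoduvhubbil/ → saziogozuvhubbil.
Rule 3 (regressive voicing assimilation): /v/ precedes the voiceless obstruent /h/, so it devoices to [f] by assimilation. /saziogozuvhubbil/ → saziogozufhubbil.
Rule 4 (final e-epenthesis): the form ends in the consonant /l/, so [e] is inserted word-finally. /saziogozufhubbil/ → saziogozufhubbile.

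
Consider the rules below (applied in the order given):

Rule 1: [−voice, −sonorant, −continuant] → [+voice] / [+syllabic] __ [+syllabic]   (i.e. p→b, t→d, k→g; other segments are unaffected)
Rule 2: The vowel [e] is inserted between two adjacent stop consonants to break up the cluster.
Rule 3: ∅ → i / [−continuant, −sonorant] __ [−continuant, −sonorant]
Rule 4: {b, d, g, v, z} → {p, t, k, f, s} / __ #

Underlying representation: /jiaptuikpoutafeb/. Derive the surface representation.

Rule 1 (intervocalic voicing): /t/ is a voiceless stop between vowels /u/ and /a/, so it voices to [d]. /jiaptuikpoutafeb/ → jiaptuikpoudafeb.
Rule 2 (stop-cluster e-epenthesis): /p/ and /t/ form a stop–stop cluster, so [e] is inserted between them. /k/ and /p/ form a stop–stop cluster, so [e] is inserted between them. /jiaptuikpoudafeb/ → jiapetuikepoudafeb.
Rule 3 (stop-cluster i-epenthesis): no segment meets the environment; /jiapetuikepoudafeb/ is unchanged.
Rule 4 (final devoicing): /b/ is a voiced obstruent in word-final position, so it devoices to [p]. /jiapetuikepoudafeb/ → jiapetuikepoudafep.

jiapetuikepoudafep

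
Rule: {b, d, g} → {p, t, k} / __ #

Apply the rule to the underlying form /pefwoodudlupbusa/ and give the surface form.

No segment of /pefwoodudlupbusa/ meets the structural description of the rule, so the form surfaces unchanged.

pefwoodudlupbusa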